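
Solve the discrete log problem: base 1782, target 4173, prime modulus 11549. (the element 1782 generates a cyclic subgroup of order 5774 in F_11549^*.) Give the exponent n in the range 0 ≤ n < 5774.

1810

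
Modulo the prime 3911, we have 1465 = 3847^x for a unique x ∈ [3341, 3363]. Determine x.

Compute 3847^3341 mod 3911 = 1763, then multiply by 3847 repeatedly:
  3847^3341=1763  3847^3342=587  3847^3343=1542  3847^3344=2998  3847^3345=3678
  3847^3346=3179  3847^3347=3827  3847^3348=1465
Found 1465 at exponent 3348.

3348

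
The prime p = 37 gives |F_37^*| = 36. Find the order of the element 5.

The order of 5 must divide p − 1 = 36 = 2^2 · 3^2.
Divisors: 1, 2, 3, 4, 6, 9, 12, 18, 36.
Check each in increasing order: 5^1 ≡ 5;  5^2 ≡ 25;  5^3 ≡ 14;  5^4 ≡ 33;  5^6 ≡ 11;  5^9 ≡ 6;  5^12 ≡ 10;  5^18 ≡ 36;  5^36 ≡ 1.
Smallest exponent giving 1 is 36.

36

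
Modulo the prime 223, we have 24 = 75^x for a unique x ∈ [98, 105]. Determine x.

101

Compute 75^98 mod 223 = 81, then multiply by 75 repeatedly:
  75^98=81  75^99=54  75^100=36  75^101=24
Found 24 at exponent 101.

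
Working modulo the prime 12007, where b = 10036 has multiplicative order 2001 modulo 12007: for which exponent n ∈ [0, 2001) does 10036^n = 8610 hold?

1792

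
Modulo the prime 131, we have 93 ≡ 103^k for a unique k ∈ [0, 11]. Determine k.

7

Compute 103^0 mod 131 = 1, then multiply by 103 repeatedly:
  103^0=1  103^1=103  103^2=129  103^3=56  103^4=4
  103^5=19  103^6=123  103^7=93
Found 93 at exponent 7.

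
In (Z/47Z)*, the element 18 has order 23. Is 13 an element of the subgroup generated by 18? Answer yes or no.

⟨18⟩ has order 23; its elements mod 47 are {1, 2, 3, 4, 6, 7, 8, 9, 12, 14, 16, 17, 18, 21, 24, 25, 27, 28, 32, 34, 36, 37, 42}.
13 is not in this set.

no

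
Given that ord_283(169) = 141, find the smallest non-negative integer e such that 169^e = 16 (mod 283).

Baby-step giant-step with m = ceil(sqrt(141)) = 12.
Baby table (169^j mod 283 for j=0..11):
  0:1  1:169  2:261  3:244  4:201  5:9  6:106  7:85
  8:215  9:111  10:81  11:105
Giant step factor: 169^(-12) ≡ 64 (mod 283).
Scan 16·64^i mod 283 for i = 0, 1, …:
  i=0: 16   i=1: 175   i=2: 163   i=3: 244
Match at i=3, j=3: e = 3·12 + 3 = 39.

39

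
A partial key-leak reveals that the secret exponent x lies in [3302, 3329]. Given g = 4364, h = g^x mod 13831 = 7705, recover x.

Compute 4364^3302 mod 13831 = 5771, then multiply by 4364 repeatedly:
  4364^3302=5771  4364^3303=12224  4364^3304=13200  4364^3305=12516  4364^3306=1205
  4364^3307=2840  4364^3308=1184  4364^3309=8013  4364^3310=3964  4364^3311=10146
  4364^3312=4113  4364^3313=10325  4364^3314=10733  4364^3315=7046  4364^3316=2431
  4364^3317=507  4364^3318=13419  4364^3319=62  4364^3320=7779  4364^3321=6282
  4364^3322=1606  4364^3323=10098  4364^3324=2106  4364^3325=6800  4364^3326=7705
Found 7705 at exponent 3326.

3326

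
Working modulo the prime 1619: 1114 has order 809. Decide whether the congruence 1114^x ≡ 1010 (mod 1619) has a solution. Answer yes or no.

1010 ∈ ⟨1114⟩ iff 1010^809 ≡ 1 (mod 1619), since |⟨1114⟩| = 809.
1010^809 mod 1619 = 1.
Since 1 = 1, 1010 lies in the subgroup.

yes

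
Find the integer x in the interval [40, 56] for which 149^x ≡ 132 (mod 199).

Compute 149^40 mod 199 = 122, then multiply by 149 repeatedly:
  149^40=122  149^41=69  149^42=132
Found 132 at exponent 42.

42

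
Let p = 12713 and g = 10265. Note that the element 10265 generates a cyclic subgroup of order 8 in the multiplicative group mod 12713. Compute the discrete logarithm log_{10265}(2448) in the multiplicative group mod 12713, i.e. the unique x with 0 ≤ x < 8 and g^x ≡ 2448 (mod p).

Successive powers of 10265 modulo 12713:
  10265^0=1  10265^1=10265  10265^2=4881  10265^3=1532  10265^4=12712  10265^5=2448
So 10265^5 ≡ 2448 (mod 12713), giving x = 5.

5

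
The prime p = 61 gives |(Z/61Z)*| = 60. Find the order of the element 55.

The order of 55 must divide p − 1 = 60 = 2^2 · 3 · 5.
Divisors: 1, 2, 3, 4, 5, 6, 10, 12, 15, 20, 30, 60.
Check each in increasing order: 55^1 ≡ 55;  55^2 ≡ 36;  55^3 ≡ 28;  55^4 ≡ 15;  55^5 ≡ 32;  55^6 ≡ 52;  55^10 ≡ 48;  55^12 ≡ 20;  55^15 ≡ 11;  55^20 ≡ 47;  55^30 ≡ 60;  55^60 ≡ 1.
Smallest exponent giving 1 is 60.

60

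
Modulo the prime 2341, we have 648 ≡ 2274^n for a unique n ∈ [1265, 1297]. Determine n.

Compute 2274^1265 mod 2341 = 2240, then multiply by 2274 repeatedly:
  2274^1265=2240  2274^1266=2085  2274^1267=765  2274^1268=247  2274^1269=2179
  2274^1270=1490  2274^1271=833  2274^1272=373  2274^1273=760  2274^1274=582
  2274^1275=803  2274^1276=42  2274^1277=1868  2274^1278=1258  2274^1279=2331
  2274^1280=670  2274^1281=1930  2274^1282=1786  2274^1283=2070  2274^1284=1770
  2274^1285=801  2274^1286=176  2274^1287=2254  2274^1288=1147  2274^1289=404
  2274^1290=1024  2274^1291=1622  2274^1292=1353  2274^1293=648
Found 648 at exponent 1293.

1293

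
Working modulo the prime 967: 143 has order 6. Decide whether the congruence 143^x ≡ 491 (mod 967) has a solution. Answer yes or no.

no

491 ∈ ⟨143⟩ iff 491^6 ≡ 1 (mod 967), since |⟨143⟩| = 6.
491^6 mod 967 = 670.
Since 670 ≠ 1, 491 does not lie in the subgroup.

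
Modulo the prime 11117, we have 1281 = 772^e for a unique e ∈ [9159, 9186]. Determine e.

9183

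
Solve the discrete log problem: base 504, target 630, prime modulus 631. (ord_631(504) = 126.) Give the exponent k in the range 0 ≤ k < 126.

63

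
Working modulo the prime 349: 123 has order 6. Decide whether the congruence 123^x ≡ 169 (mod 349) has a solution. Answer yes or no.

⟨123⟩ has order 6; its elements mod 349 are {1, 122, 123, 226, 227, 348}.
169 is not in this set.

no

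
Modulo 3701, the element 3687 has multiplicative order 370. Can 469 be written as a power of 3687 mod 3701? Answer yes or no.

no

469 ∈ ⟨3687⟩ iff 469^370 ≡ 1 (mod 3701), since |⟨3687⟩| = 370.
469^370 mod 3701 = 3152.
Since 3152 ≠ 1, 469 does not lie in the subgroup.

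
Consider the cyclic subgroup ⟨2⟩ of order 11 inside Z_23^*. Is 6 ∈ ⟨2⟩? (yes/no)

⟨2⟩ has order 11; its elements mod 23 are {1, 2, 3, 4, 6, 8, 9, 12, 13, 16, 18}.
6 is in this set.

yes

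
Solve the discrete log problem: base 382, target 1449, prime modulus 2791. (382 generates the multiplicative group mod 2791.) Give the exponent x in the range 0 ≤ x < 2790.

2239

Baby-step giant-step with m = ceil(sqrt(2790)) = 53.
Baby table (382^j mod 2791 for j=0..52):
  0:1  1:382  2:792  3:1116  4:2080  5:1916  6:670  7:1959
  8:350  9:2523  10:891  11:2651  12:2340  13:760  14:56  15:1855
  16:2487  17:1094  18:2049  19:1238  20:1237  21:855  22:63  23:1738
  24:2449  25:533  26:2654  27:695  28:345  29:613  30:2513  31:2653
  32:313  33:2344  34:2288  35:433  36:737  37:2434  38:385  39:1938
  40:701  41:2637  42:2574  43:836  44:1178  45:645  46:782  47:87
  48:2533  49:1920  50:2198  51:2336  52:2023
Giant step factor: 382^(-53) ≡ 1965 (mod 2791).
Scan 1449·1965^i mod 2791 for i = 0, 1, …:
  i=0: 1449   i=1: 465   i=2: 1068   i=3: 2579
  i=4: 2070   i=5: 1063   i=6: 1127   i=7: 1292
  i=8: 1761   i=9: 2316     …   i=41: 1648
  i=42: 760
Match at i=42, j=13: x = 42·53 + 13 = 2239.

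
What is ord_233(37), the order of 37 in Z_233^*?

The order of 37 must divide p − 1 = 232 = 2^3 · 29.
Divisors: 1, 2, 4, 8, 29, 58, 116, 232.
Check each in increasing order: 37^1 ≡ 37;  37^2 ≡ 204;  37^4 ≡ 142;  37^8 ≡ 126;  37^29 ≡ 1.
Smallest exponent giving 1 is 29.

29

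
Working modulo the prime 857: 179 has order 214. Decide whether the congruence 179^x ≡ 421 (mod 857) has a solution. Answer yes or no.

yes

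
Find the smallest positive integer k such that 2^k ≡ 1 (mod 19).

18

The order of 2 must divide p − 1 = 18 = 2 · 3^2.
Divisors: 1, 2, 3, 6, 9, 18.
Check each in increasing order: 2^1 ≡ 2;  2^2 ≡ 4;  2^3 ≡ 8;  2^6 ≡ 7;  2^9 ≡ 18;  2^18 ≡ 1.
Smallest exponent giving 1 is 18.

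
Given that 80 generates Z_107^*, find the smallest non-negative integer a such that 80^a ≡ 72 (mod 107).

61

Baby-step giant-step with m = ceil(sqrt(106)) = 11.
Baby table (80^j mod 107 for j=0..10):
  0:1  1:80  2:87  3:5  4:79  5:7  6:25  7:74
  8:35  9:18  10:49
Giant step factor: 80^(-11) ≡ 96 (mod 107).
Scan 72·96^i mod 107 for i = 0, 1, …:
  i=0: 72   i=1: 64   i=2: 45   i=3: 40
  i=4: 95   i=5: 25
Match at i=5, j=6: a = 5·11 + 6 = 61.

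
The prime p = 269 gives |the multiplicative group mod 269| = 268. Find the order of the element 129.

268

The order of 129 must divide p − 1 = 268 = 2^2 · 67.
Divisors: 1, 2, 4, 67, 134, 268.
Check each in increasing order: 129^1 ≡ 129;  129^2 ≡ 232;  129^4 ≡ 24;  129^67 ≡ 82;  129^134 ≡ 268;  129^268 ≡ 1.
Smallest exponent giving 1 is 268.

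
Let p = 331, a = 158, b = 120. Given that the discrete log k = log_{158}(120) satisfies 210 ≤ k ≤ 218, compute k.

210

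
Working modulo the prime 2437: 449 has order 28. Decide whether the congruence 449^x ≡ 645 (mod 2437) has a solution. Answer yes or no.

yes

645 ∈ ⟨449⟩ iff 645^28 ≡ 1 (mod 2437), since |⟨449⟩| = 28.
645^28 mod 2437 = 1.
Since 1 = 1, 645 lies in the subgroup.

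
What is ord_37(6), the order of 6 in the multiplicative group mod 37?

4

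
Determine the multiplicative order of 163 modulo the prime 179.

178

The order of 163 must divide p − 1 = 178 = 2 · 89.
Divisors: 1, 2, 89, 178.
Check each in increasing order: 163^1 ≡ 163;  163^2 ≡ 77;  163^89 ≡ 178;  163^178 ≡ 1.
Smallest exponent giving 1 is 178.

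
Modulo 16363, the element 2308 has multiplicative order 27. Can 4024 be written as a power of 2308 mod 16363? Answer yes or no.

no

4024 ∈ ⟨2308⟩ iff 4024^27 ≡ 1 (mod 16363), since |⟨2308⟩| = 27.
4024^27 mod 16363 = 14902.
Since 14902 ≠ 1, 4024 does not lie in the subgroup.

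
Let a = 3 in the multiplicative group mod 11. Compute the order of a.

5

The order of 3 must divide p − 1 = 10 = 2 · 5.
Divisors: 1, 2, 5, 10.
Check each in increasing order: 3^1 ≡ 3;  3^2 ≡ 9;  3^5 ≡ 1.
Smallest exponent giving 1 is 5.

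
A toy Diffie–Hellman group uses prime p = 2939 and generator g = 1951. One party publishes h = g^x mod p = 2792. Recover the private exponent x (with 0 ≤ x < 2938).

861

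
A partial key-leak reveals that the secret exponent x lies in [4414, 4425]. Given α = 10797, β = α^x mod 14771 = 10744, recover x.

Compute 10797^4414 mod 14771 = 4636, then multiply by 10797 repeatedly:
  10797^4414=4636  10797^4415=10744
Found 10744 at exponent 4415.

4415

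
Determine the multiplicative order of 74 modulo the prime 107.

The order of 74 must divide p − 1 = 106 = 2 · 53.
Divisors: 1, 2, 53, 106.
Check each in increasing order: 74^1 ≡ 74;  74^2 ≡ 19;  74^53 ≡ 106;  74^106 ≡ 1.
Smallest exponent giving 1 is 106.

106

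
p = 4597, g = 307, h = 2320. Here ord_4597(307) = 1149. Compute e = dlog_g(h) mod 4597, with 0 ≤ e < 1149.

Baby-step giant-step with m = ceil(sqrt(1149)) = 34.
Baby table (307^j mod 4597 for j=0..33):
  0:1  1:307  2:2309  3:925  4:3558  5:2817  6:583  7:4295
  8:3823  9:1426  10:1067  11:1182  12:4308  13:3217  14:3861  15:3898
  16:1466  17:4153  18:1602  19:4532  20:3030  21:1616  22:4233  23:3177
  24:775  25:3478  26:1242  27:4340  28:3847  29:4197  30:1319  31:397
  32:2357  33:1870
Giant step factor: 307^(-34) ≡ 4365 (mod 4597).
Scan 2320·4365^i mod 4597 for i = 0, 1, …:
  i=0: 2320   i=1: 4206   i=2: 3369   i=3: 4479
  i=4: 4391   i=5: 1822   i=6: 220   i=7: 4124
  i=8: 4005   i=9: 4031   i=10: 2596   i=11: 4532
Match at i=11, j=19: e = 11·34 + 19 = 393.

393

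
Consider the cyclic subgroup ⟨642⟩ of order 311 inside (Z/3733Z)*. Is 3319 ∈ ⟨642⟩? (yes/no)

3319 ∈ ⟨642⟩ iff 3319^311 ≡ 1 (mod 3733), since |⟨642⟩| = 311.
3319^311 mod 3733 = 1.
Since 1 = 1, 3319 lies in the subgroup.

yes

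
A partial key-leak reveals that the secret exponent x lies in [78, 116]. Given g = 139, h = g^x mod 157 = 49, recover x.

114

Compute 139^78 mod 157 = 156, then multiply by 139 repeatedly:
  139^78=156  139^79=18  139^80=147  139^81=23  139^82=57
  139^83=73  139^84=99  139^85=102  139^86=48  139^87=78
  139^88=9  139^89=152  139^90=90  139^91=107  139^92=115
  139^93=128  139^94=51  139^95=24  139^96=39  139^97=83
  139^98=76  139^99=45  139^100=132  139^101=136  139^102=64
  139^103=104  139^104=12  139^105=98  139^106=120  139^107=38
  139^108=101  139^109=66  139^110=68  139^111=32  139^112=52
  139^113=6  139^114=49
Found 49 at exponent 114.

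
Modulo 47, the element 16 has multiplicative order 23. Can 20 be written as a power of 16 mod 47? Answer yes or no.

no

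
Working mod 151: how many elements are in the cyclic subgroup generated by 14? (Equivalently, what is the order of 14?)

The order of 14 must divide p − 1 = 150 = 2 · 3 · 5^2.
Divisors: 1, 2, 3, 5, 6, 10, 15, 25, 30, 50, 75, 150.
Check each in increasing order: 14^1 ≡ 14;  14^2 ≡ 45;  14^3 ≡ 26;  14^5 ≡ 113;  14^6 ≡ 72;  14^10 ≡ 85;  14^15 ≡ 92;  14^25 ≡ 119;  14^30 ≡ 8;  14^50 ≡ 118;  14^75 ≡ 150;  14^150 ≡ 1.
Smallest exponent giving 1 is 150.

150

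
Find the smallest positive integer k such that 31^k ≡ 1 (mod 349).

29

The order of 31 must divide p − 1 = 348 = 2^2 · 3 · 29.
Divisors: 1, 2, 3, 4, 6, 12, 29, 58, 87, 116, 174, 348.
Check each in increasing order: 31^1 ≡ 31;  31^2 ≡ 263;  31^3 ≡ 126;  31^4 ≡ 67;  31^6 ≡ 171;  31^12 ≡ 274;  31^29 ≡ 1.
Smallest exponent giving 1 is 29.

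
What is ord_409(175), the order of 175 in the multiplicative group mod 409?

408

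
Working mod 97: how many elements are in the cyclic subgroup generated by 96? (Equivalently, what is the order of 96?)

2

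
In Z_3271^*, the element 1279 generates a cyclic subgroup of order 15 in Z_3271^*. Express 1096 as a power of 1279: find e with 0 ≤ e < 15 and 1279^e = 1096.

3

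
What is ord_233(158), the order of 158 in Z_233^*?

232

The order of 158 must divide p − 1 = 232 = 2^3 · 29.
Divisors: 1, 2, 4, 8, 29, 58, 116, 232.
Check each in increasing order: 158^1 ≡ 158;  158^2 ≡ 33;  158^4 ≡ 157;  158^8 ≡ 184;  158^29 ≡ 97;  158^58 ≡ 89;  158^116 ≡ 232;  158^232 ≡ 1.
Smallest exponent giving 1 is 232.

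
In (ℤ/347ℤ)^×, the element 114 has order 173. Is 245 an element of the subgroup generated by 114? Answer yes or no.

no

245 ∈ ⟨114⟩ iff 245^173 ≡ 1 (mod 347), since |⟨114⟩| = 173.
245^173 mod 347 = 346.
Since 346 ≠ 1, 245 does not lie in the subgroup.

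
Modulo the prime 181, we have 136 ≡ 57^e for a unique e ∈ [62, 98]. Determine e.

98

Compute 57^62 mod 181 = 79, then multiply by 57 repeatedly:
  57^62=79  57^63=159  57^64=13  57^65=17  57^66=64
  57^67=28  57^68=148  57^69=110  57^70=116  57^71=96
  57^72=42  57^73=41  57^74=165  57^75=174  57^76=144
  57^77=63  57^78=152  57^79=157  57^80=80  57^81=35
  57^82=4  57^83=47  57^84=145  57^85=120  57^86=143
  57^87=6  57^88=161  57^89=127  57^90=180  57^91=124
  57^92=9  57^93=151  57^94=100  57^95=89  57^96=5
  57^97=104  57^98=136
Found 136 at exponent 98.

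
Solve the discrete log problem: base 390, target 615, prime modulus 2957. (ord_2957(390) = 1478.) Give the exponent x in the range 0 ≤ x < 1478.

62

Baby-step giant-step with m = ceil(sqrt(1478)) = 39.
Baby table (390^j mod 2957 for j=0..38):
  0:1  1:390  2:1293  3:1580  4:1144  5:2610  6:692  7:793
  8:1742  9:2227  10:2129  11:2350  12:2787  13:1711  14:1965  15:487
  16:682  17:2807  18:640  19:1212  20:2517  21:2863  22:1781  23:2652
  24:2287  25:1873  26:91  27:6  28:2340  29:1844  30:609  31:950
  32:875  33:1195  34:1801  35:1581  36:1534  37:946  38:2272
Giant step factor: 390^(-39) ≡ 2067 (mod 2957).
Scan 615·2067^i mod 2957 for i = 0, 1, …:
  i=0: 615   i=1: 2652
Match at i=1, j=23: x = 1·39 + 23 = 62.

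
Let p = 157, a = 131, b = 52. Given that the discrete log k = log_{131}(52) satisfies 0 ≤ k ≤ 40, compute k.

28

Compute 131^0 mod 157 = 1, then multiply by 131 repeatedly:
  131^0=1  131^1=131  131^2=48  131^3=8  131^4=106
  131^5=70  131^6=64  131^7=63  131^8=89  131^9=41
  131^10=33  131^11=84  131^12=14  131^13=107  131^14=44
  131^15=112  131^16=71  131^17=38  131^18=111  131^19=97
  131^20=147  131^21=103  131^22=148  131^23=77  131^24=39
  131^25=85  131^26=145  131^27=155  131^28=52
Found 52 at exponent 28.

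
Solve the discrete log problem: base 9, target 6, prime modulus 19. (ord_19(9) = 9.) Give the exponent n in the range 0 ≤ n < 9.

4

Successive powers of 9 modulo 19:
  9^0=1  9^1=9  9^2=5  9^3=7  9^4=6
So 9^4 ≡ 6 (mod 19), giving n = 4.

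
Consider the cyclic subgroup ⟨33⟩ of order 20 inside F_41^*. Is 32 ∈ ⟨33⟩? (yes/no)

32 ∈ ⟨33⟩ iff 32^20 ≡ 1 (mod 41), since |⟨33⟩| = 20.
32^20 mod 41 = 1.
Since 1 = 1, 32 lies in the subgroup.

yes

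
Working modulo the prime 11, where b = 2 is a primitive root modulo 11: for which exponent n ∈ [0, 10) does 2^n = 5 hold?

4

Successive powers of 2 modulo 11:
  2^0=1  2^1=2  2^2=4  2^3=8  2^4=5
So 2^4 ≡ 5 (mod 11), giving n = 4.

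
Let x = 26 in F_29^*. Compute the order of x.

28

The order of 26 must divide p − 1 = 28 = 2^2 · 7.
Divisors: 1, 2, 4, 7, 14, 28.
Check each in increasing order: 26^1 ≡ 26;  26^2 ≡ 9;  26^4 ≡ 23;  26^7 ≡ 17;  26^14 ≡ 28;  26^28 ≡ 1.
Smallest exponent giving 1 is 28.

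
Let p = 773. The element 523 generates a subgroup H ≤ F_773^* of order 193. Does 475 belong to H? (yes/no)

no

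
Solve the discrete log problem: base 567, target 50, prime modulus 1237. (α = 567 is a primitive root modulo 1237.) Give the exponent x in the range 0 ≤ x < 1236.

523

Baby-step giant-step with m = ceil(sqrt(1236)) = 36.
Baby table (567^j mod 1237 for j=0..35):
  0:1  1:567  2:1106  3:1180  4:1080  5:45  6:775  7:290
  8:1146  9:357  10:788  11:239  12:680  13:853  14:1221  15:824
  16:859  17:912  18:38  19:517  20:1207  21:308  22:219  23:473
  24:999  25:1124  26:253  27:1196  28:256  29:423  30:1100  31:252
  32:629  33:387  34:480  35:20
Giant step factor: 567^(-36) ≡ 496 (mod 1237).
Scan 50·496^i mod 1237 for i = 0, 1, …:
  i=0: 50   i=1: 60   i=2: 72   i=3: 1076
  i=4: 549   i=5: 164   i=6: 939   i=7: 632
  i=8: 511   i=9: 1108     …   i=13: 637
  i=14: 517
Match at i=14, j=19: x = 14·36 + 19 = 523.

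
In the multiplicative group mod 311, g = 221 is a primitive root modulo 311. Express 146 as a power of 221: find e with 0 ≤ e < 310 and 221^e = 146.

Baby-step giant-step with m = ceil(sqrt(310)) = 18.
Baby table (221^j mod 311 for j=0..17):
  0:1  1:221  2:14  3:295  4:196  5:87  6:256  7:285
  8:163  9:258  10:105  11:191  12:226  13:186  14:54  15:116
  16:134  17:69
Giant step factor: 221^(-18) ≡ 280 (mod 311).
Scan 146·280^i mod 311 for i = 0, 1, …:
  i=0: 146   i=1: 139   i=2: 45   i=3: 160
  i=4: 16   i=5: 126   i=6: 137   i=7: 107
  i=8: 104   i=9: 197   i=10: 113   i=11: 229
  i=12: 54
Match at i=12, j=14: e = 12·18 + 14 = 230.

230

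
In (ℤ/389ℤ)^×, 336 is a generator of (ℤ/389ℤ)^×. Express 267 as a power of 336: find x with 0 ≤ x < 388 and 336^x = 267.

Baby-step giant-step with m = ceil(sqrt(388)) = 20.
Baby table (336^j mod 389 for j=0..19):
  0:1  1:336  2:86  3:110  4:5  5:124  6:41  7:161
  8:25  9:231  10:205  11:27  12:125  13:377  14:247  15:135
  16:236  17:329  18:68  19:286
Giant step factor: 336^(-20) ≡ 30 (mod 389).
Scan 267·30^i mod 389 for i = 0, 1, …:
  i=0: 267   i=1: 230   i=2: 287   i=3: 52
  i=4: 4   i=5: 120   i=6: 99   i=7: 247
Match at i=7, j=14: x = 7·20 + 14 = 154.

154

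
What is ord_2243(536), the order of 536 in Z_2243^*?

118

The order of 536 must divide p − 1 = 2242 = 2 · 19 · 59.
Divisors: 1, 2, 19, 38, 59, 118, 1121, 2242.
Check each in increasing order: 536^1 ≡ 536;  536^2 ≡ 192;  536^19 ≡ 526;  536^38 ≡ 787;  536^59 ≡ 2242;  536^118 ≡ 1.
Smallest exponent giving 1 is 118.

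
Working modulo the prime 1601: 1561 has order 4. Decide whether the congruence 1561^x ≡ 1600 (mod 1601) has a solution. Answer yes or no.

yes

⟨1561⟩ has order 4; its elements mod 1601 are {1, 40, 1561, 1600}.
1600 is in this set.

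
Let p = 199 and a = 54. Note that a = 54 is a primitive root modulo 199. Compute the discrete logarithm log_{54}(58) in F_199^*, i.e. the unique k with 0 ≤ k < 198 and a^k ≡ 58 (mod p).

Baby-step giant-step with m = ceil(sqrt(198)) = 15.
Baby table (54^j mod 199 for j=0..14):
  0:1  1:54  2:130  3:55  4:184  5:185  6:40  7:170
  8:26  9:11  10:196  11:37  12:8  13:34  14:45
Giant step factor: 54^(-15) ≡ 109 (mod 199).
Scan 58·109^i mod 199 for i = 0, 1, …:
  i=0: 58   i=1: 153   i=2: 160   i=3: 127
  i=4: 112   i=5: 69   i=6: 158   i=7: 108
  i=8: 31   i=9: 195   i=10: 161   i=11: 37
Match at i=11, j=11: k = 11·15 + 11 = 176.

176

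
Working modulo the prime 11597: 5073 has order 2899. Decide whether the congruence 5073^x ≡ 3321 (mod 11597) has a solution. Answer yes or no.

no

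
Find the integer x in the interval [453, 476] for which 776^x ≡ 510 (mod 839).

457

Compute 776^453 mod 839 = 272, then multiply by 776 repeatedly:
  776^453=272  776^454=483  776^455=614  776^456=751  776^457=510
Found 510 at exponent 457.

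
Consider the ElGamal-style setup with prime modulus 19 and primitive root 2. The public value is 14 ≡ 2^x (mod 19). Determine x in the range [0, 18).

7

Successive powers of 2 modulo 19:
  2^0=1  2^1=2  2^2=4  2^3=8  2^4=16  2^5=13
  2^6=7  2^7=14
So 2^7 ≡ 14 (mod 19), giving x = 7.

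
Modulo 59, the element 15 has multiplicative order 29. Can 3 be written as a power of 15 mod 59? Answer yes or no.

3 ∈ ⟨15⟩ iff 3^29 ≡ 1 (mod 59), since |⟨15⟩| = 29.
3^29 mod 59 = 1.
Since 1 = 1, 3 lies in the subgroup.

yes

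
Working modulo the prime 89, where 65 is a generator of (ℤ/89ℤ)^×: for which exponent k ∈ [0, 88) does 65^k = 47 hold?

46

Baby-step giant-step with m = ceil(sqrt(88)) = 10.
Baby table (65^j mod 89 for j=0..9):
  0:1  1:65  2:42  3:60  4:73  5:28  6:40  7:19
  8:78  9:86
Giant step factor: 65^(-10) ≡ 68 (mod 89).
Scan 47·68^i mod 89 for i = 0, 1, …:
  i=0: 47   i=1: 81   i=2: 79   i=3: 32
  i=4: 40
Match at i=4, j=6: k = 4·10 + 6 = 46.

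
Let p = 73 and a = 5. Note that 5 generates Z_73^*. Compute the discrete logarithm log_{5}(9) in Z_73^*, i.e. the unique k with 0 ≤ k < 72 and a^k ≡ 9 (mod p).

12

Baby-step giant-step with m = ceil(sqrt(72)) = 9.
Baby table (5^j mod 73 for j=0..8):
  0:1  1:5  2:25  3:52  4:41  5:59  6:3  7:15
  8:2
Giant step factor: 5^(-9) ≡ 22 (mod 73).
Scan 9·22^i mod 73 for i = 0, 1, …:
  i=0: 9   i=1: 52
Match at i=1, j=3: k = 1·9 + 3 = 12.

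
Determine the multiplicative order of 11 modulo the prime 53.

26

The order of 11 must divide p − 1 = 52 = 2^2 · 13.
Divisors: 1, 2, 4, 13, 26, 52.
Check each in increasing order: 11^1 ≡ 11;  11^2 ≡ 15;  11^4 ≡ 13;  11^13 ≡ 52;  11^26 ≡ 1.
Smallest exponent giving 1 is 26.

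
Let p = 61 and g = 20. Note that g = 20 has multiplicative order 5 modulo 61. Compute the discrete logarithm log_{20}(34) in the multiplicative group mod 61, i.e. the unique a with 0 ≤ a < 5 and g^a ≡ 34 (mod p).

Successive powers of 20 modulo 61:
  20^0=1  20^1=20  20^2=34
So 20^2 ≡ 34 (mod 61), giving a = 2.

2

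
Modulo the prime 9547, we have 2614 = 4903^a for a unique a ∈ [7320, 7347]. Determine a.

7321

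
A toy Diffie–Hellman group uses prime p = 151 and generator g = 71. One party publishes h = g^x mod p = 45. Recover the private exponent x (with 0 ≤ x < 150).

Baby-step giant-step with m = ceil(sqrt(150)) = 13.
Baby table (71^j mod 151 for j=0..12):
  0:1  1:71  2:58  3:41  4:42  5:113  6:20  7:61
  8:103  9:65  10:85  11:146  12:98
Giant step factor: 71^(-13) ≡ 63 (mod 151).
Scan 45·63^i mod 151 for i = 0, 1, …:
  i=0: 45   i=1: 117   i=2: 123   i=3: 48
  i=4: 4   i=5: 101   i=6: 21   i=7: 115
  i=8: 148   i=9: 113
Match at i=9, j=5: x = 9·13 + 5 = 122.

122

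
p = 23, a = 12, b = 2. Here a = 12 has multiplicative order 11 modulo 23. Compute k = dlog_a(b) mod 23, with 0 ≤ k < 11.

10

Successive powers of 12 modulo 23:
  12^0=1  12^1=12  12^2=6  12^3=3  12^4=13  12^5=18
  12^6=9  12^7=16  12^8=8  12^9=4  12^10=2
So 12^10 ≡ 2 (mod 23), giving k = 10.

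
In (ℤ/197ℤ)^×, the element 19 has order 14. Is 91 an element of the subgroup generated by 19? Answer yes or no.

no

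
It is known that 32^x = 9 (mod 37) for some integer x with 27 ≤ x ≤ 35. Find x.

32

Compute 32^27 mod 37 = 6, then multiply by 32 repeatedly:
  32^27=6  32^28=7  32^29=2  32^30=27  32^31=13
  32^32=9
Found 9 at exponent 32.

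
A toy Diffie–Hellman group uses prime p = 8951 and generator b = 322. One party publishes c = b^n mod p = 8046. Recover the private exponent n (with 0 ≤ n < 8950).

Baby-step giant-step with m = ceil(sqrt(8950)) = 95.
Baby table (322^j mod 8951 for j=0..94):
  0:1  1:322  2:5223  3:7969  4:6032  5:8888  6:6567  7:2138
  8:8160  9:4877  10:3969  11:6976  12:8522  13:5078  14:6034  15:581
  16:8062  17:174  18:2322  19:4751  20:8152  21:2301  22:6940  23:5881
  24:5021  25:5582  26:7204  27:1379  28:5439  29:5913  30:6374  31:2649
  32:2633  33:6432  34:3423  35:1233  36:3182  37:4190  38:6530  39:8126
  40:2880  41:5407  42:4560  43:356  44:7220  45:6531  46:8448  47:8103
  48:4425  49:1641  50:293  51:4836  52:8669  53:7657  54:4029  55:8394
  56:8617  57:8815  58:963  59:5752  60:8238  61:3140  62:8568  63:1988
  64:4615  65:164  66:8053  67:6227  68:70  69:4638  70:7570  71:2868
  72:1543  73:4541  74:3189  75:6444  76:7287  77:1252  78:349  79:4966
  80:5774  81:6371  82:1683  83:4866  84:427  85:3229  86:1422  87:1383
  88:6727  89:8903  90:2446  91:8875  92:2381  93:5847  94:3024
Giant step factor: 322^(-95) ≡ 445 (mod 8951).
Scan 8046·445^i mod 8951 for i = 0, 1, …:
  i=0: 8046   i=1: 70
Match at i=1, j=68: n = 1·95 + 68 = 163.

163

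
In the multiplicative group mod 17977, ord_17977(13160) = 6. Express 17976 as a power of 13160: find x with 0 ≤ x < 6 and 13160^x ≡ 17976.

Successive powers of 13160 modulo 17977:
  13160^0=1  13160^1=13160  13160^2=13159  13160^3=17976
So 13160^3 ≡ 17976 (mod 17977), giving x = 3.

3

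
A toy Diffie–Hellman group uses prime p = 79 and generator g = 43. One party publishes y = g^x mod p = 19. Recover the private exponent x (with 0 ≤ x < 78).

Baby-step giant-step with m = ceil(sqrt(78)) = 9.
Baby table (43^j mod 79 for j=0..8):
  0:1  1:43  2:32  3:33  4:76  5:29  6:62  7:59
  8:9
Giant step factor: 43^(-9) ≡ 69 (mod 79).
Scan 19·69^i mod 79 for i = 0, 1, …:
  i=0: 19   i=1: 47   i=2: 4   i=3: 39
  i=4: 5   i=5: 29
Match at i=5, j=5: x = 5·9 + 5 = 50.

50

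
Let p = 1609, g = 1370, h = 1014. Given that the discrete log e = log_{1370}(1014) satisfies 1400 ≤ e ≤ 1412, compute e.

1410

Compute 1370^1400 mod 1609 = 650, then multiply by 1370 repeatedly:
  1370^1400=650  1370^1401=723  1370^1402=975  1370^1403=280  1370^1404=658
  1370^1405=420  1370^1406=987  1370^1407=630  1370^1408=676  1370^1409=945
  1370^1410=1014
Found 1014 at exponent 1410.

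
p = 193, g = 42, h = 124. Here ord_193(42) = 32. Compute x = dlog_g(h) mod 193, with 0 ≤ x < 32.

Successive powers of 42 modulo 193:
  42^0=1  42^1=42  42^2=27  42^3=169  42^4=150  42^5=124
So 42^5 ≡ 124 (mod 193), giving x = 5.

5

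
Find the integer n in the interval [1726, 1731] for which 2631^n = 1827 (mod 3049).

Compute 2631^1726 mod 3049 = 1515, then multiply by 2631 repeatedly:
  2631^1726=1515  2631^1727=922  2631^1728=1827
Found 1827 at exponent 1728.

1728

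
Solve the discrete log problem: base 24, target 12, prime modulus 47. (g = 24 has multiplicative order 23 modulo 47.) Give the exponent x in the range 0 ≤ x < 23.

Successive powers of 24 modulo 47:
  24^0=1  24^1=24  24^2=12
So 24^2 ≡ 12 (mod 47), giving x = 2.

2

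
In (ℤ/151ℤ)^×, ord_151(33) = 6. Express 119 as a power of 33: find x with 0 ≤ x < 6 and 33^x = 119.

5

Successive powers of 33 modulo 151:
  33^0=1  33^1=33  33^2=32  33^3=150  33^4=118  33^5=119
So 33^5 ≡ 119 (mod 151), giving x = 5.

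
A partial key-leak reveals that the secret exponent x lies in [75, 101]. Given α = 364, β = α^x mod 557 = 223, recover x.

87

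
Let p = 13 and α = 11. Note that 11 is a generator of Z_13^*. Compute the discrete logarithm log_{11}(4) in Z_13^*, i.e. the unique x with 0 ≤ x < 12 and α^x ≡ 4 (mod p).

Successive powers of 11 modulo 13:
  11^0=1  11^1=11  11^2=4
So 11^2 ≡ 4 (mod 13), giving x = 2.

2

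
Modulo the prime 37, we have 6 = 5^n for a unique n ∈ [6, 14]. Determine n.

9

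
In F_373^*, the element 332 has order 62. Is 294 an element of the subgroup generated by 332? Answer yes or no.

294 ∈ ⟨332⟩ iff 294^62 ≡ 1 (mod 373), since |⟨332⟩| = 62.
294^62 mod 373 = 89.
Since 89 ≠ 1, 294 does not lie in the subgroup.

no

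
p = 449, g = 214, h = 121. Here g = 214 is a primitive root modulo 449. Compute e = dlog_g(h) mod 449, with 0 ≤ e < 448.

Baby-step giant-step with m = ceil(sqrt(448)) = 22.
Baby table (214^j mod 449 for j=0..21):
  0:1  1:214  2:447  3:21  4:4  5:407  6:441  7:84
  8:16  9:281  10:417  11:336  12:64  13:226  14:321  15:446
  16:256  17:6  18:386  19:437  20:126  21:24
Giant step factor: 214^(-22) ≡ 351 (mod 449).
Scan 121·351^i mod 449 for i = 0, 1, …:
  i=0: 121   i=1: 265   i=2: 72   i=3: 128
  i=4: 28   i=5: 399   i=6: 410   i=7: 230
  i=8: 359   i=9: 289   i=10: 414   i=11: 287
  i=12: 161   i=13: 386
Match at i=13, j=18: e = 13·22 + 18 = 304.

304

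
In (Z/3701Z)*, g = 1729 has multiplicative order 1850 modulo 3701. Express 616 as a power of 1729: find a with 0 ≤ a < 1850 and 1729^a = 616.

573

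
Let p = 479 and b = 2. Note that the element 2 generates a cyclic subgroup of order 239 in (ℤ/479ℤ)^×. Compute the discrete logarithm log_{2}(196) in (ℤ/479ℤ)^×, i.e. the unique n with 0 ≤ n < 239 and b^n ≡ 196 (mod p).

15

Baby-step giant-step with m = ceil(sqrt(239)) = 16.
Baby table (2^j mod 479 for j=0..15):
  0:1  1:2  2:4  3:8  4:16  5:32  6:64  7:128
  8:256  9:33  10:66  11:132  12:264  13:49  14:98  15:196
Giant step factor: 2^(-16) ≡ 11 (mod 479).
Scan 196·11^i mod 479 for i = 0, 1, …:
  i=0: 196
Match at i=0, j=15: n = 0·16 + 15 = 15.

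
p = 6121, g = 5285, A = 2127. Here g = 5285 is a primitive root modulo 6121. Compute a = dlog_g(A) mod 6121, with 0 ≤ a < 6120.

3427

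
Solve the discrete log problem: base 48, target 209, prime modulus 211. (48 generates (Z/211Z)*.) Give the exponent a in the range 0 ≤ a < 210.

38

Baby-step giant-step with m = ceil(sqrt(210)) = 15.
Baby table (48^j mod 211 for j=0..14):
  0:1  1:48  2:194  3:28  4:78  5:157  6:151  7:74
  8:176  9:8  10:173  11:75  12:13  13:202  14:201
Giant step factor: 48^(-15) ≡ 40 (mod 211).
Scan 209·40^i mod 211 for i = 0, 1, …:
  i=0: 209   i=1: 131   i=2: 176
Match at i=2, j=8: a = 2·15 + 8 = 38.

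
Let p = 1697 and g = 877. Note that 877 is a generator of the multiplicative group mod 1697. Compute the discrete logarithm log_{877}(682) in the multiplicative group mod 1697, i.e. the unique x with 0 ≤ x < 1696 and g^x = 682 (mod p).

Baby-step giant-step with m = ceil(sqrt(1696)) = 42.
Baby table (877^j mod 1697 for j=0..41):
  0:1  1:877  2:388  3:876  4:1208  5:488  6:332  7:977
  8:1541  9:645  10:564  11:801  12:1616  13:237  14:815  15:318
  16:578  17:1200  18:260  19:622  20:757  21:362  22:135  23:1302
  24:1470  25:1167  26:168  27:1394  28:698  29:1226  30:1001  31:528
  32:1472  33:1224  34:944  35:1449  36:1417  37:505  38:1665  39:785
  40:1160  41:817
Giant step factor: 877^(-42) ≡ 982 (mod 1697).
Scan 682·982^i mod 1697 for i = 0, 1, …:
  i=0: 682   i=1: 1106   i=2: 12   i=3: 1602
  i=4: 45   i=5: 68   i=6: 593   i=7: 255
  i=8: 951   i=9: 532     …   i=38: 810
  i=39: 1224
Match at i=39, j=33: x = 39·42 + 33 = 1671.

1671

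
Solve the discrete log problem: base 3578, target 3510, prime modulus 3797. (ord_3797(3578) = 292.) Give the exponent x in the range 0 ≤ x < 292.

Baby-step giant-step with m = ceil(sqrt(292)) = 18.
Baby table (3578^j mod 3797 for j=0..17):
  0:1  1:3578  2:2397  3:2840  4:748  5:3256  6:772  7:1797
  8:1345  9:1611  10:312  11:18  12:3652  13:1379  14:1759  15:2073
  16:1653  17:2505
Giant step factor: 3578^(-18) ≡ 2018 (mod 3797).
Scan 3510·2018^i mod 3797 for i = 0, 1, …:
  i=0: 3510   i=1: 1775   i=2: 1379
Match at i=2, j=13: x = 2·18 + 13 = 49.

49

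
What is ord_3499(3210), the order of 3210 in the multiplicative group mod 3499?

The order of 3210 must divide p − 1 = 3498 = 2 · 3 · 11 · 53.
Divisors: 1, 2, 3, 6, 11, 22, 33, 53, 66, 106, 159, 318, 583, 1166, 1749, 3498.
Check each in increasing order: 3210^1 ≡ 3210;  3210^2 ≡ 3044;  3210^3 ≡ 2032;  3210^6 ≡ 204;  3210^11 ≡ 3355;  3210^22 ≡ 3241;  3210^33 ≡ 2162;  3210^53 ≡ 157;  3210^66 ≡ 3079;  3210^106 ≡ 156;  3210^159 ≡ 3498;  3210^318 ≡ 1.
Smallest exponent giving 1 is 318.

318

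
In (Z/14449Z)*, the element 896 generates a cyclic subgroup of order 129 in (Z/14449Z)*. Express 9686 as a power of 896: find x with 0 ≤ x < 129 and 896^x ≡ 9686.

Baby-step giant-step with m = ceil(sqrt(129)) = 12.
Baby table (896^j mod 14449 for j=0..11):
  0:1  1:896  2:8121  3:8569  4:5405  5:2465  6:12392  7:6400
  8:12596  9:1347  10:7645  11:1094
Giant step factor: 896^(-12) ≡ 3462 (mod 14449).
Scan 9686·3462^i mod 14449 for i = 0, 1, …:
  i=0: 9686   i=1: 11252   i=2: 14369   i=3: 12020
  i=4: 120   i=5: 10868   i=6: 14269   i=7: 12596
Match at i=7, j=8: x = 7·12 + 8 = 92.

92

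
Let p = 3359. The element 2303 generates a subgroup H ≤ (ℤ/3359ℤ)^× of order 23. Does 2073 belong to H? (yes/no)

yes

2073 ∈ ⟨2303⟩ iff 2073^23 ≡ 1 (mod 3359), since |⟨2303⟩| = 23.
2073^23 mod 3359 = 1.
Since 1 = 1, 2073 lies in the subgroup.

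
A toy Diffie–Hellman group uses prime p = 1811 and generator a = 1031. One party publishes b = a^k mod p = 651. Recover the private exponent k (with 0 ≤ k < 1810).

1618

Baby-step giant-step with m = ceil(sqrt(1810)) = 43.
Baby table (1031^j mod 1811 for j=0..42):
  0:1  1:1031  2:1715  3:629  4:161  5:1190  6:843  7:1664
  8:567  9:1435  10:1709  11:1687  12:737  13:1038  14:1688  15:1768
  16:942  17:506  18:118  19:321  20:1349  21:1782  22:888  23:973
  24:1680  25:764  26:1710  27:907  28:641  29:1667  30:38  31:1147
  32:1785  33:359  34:685  35:1756  36:1247  37:1658  38:1625  39:200
  40:1557  41:721  42:841
Giant step factor: 1031^(-43) ≡ 951 (mod 1811).
Scan 651·951^i mod 1811 for i = 0, 1, …:
  i=0: 651   i=1: 1550   i=2: 1707   i=3: 701
  i=4: 203   i=5: 1087   i=6: 1467   i=7: 647
  i=8: 1368   i=9: 670     …   i=36: 1214
  i=37: 907
Match at i=37, j=27: k = 37·43 + 27 = 1618.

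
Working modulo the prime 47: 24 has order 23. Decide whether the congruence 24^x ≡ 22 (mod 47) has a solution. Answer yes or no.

no

⟨24⟩ has order 23; its elements mod 47 are {1, 2, 3, 4, 6, 7, 8, 9, 12, 14, 16, 17, 18, 21, 24, 25, 27, 28, 32, 34, 36, 37, 42}.
22 is not in this set.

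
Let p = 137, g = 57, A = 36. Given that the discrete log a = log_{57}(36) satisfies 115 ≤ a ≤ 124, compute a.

122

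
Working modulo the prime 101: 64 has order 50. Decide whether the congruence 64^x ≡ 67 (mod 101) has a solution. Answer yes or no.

67 ∈ ⟨64⟩ iff 67^50 ≡ 1 (mod 101), since |⟨64⟩| = 50.
67^50 mod 101 = 100.
Since 100 ≠ 1, 67 does not lie in the subgroup.

no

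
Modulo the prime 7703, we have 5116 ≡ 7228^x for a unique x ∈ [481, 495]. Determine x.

Compute 7228^481 mod 7703 = 345, then multiply by 7228 repeatedly:
  7228^481=345  7228^482=5591  7228^483=1810  7228^484=2986  7228^485=6705
  7228^486=4167  7228^487=346  7228^488=5116
Found 5116 at exponent 488.

488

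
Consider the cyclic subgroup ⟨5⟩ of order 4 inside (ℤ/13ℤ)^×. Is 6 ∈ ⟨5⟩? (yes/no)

no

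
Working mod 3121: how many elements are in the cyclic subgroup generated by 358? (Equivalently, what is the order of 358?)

3120

The order of 358 must divide p − 1 = 3120 = 2^4 · 3 · 5 · 13.
Divisors: 1, 2, 3, 4, 5, 6, 8, 10, 12, 13, 15, 16, 20, 24, 26, 30, 39, 40, 48, 52, 60, 65, 78, 80, 104, 120, 130, 156, 195, 208, 240, 260, 312, 390, 520, 624, 780, 1040, 1560, 3120.
Check each in increasing order: 358^1 ≡ 358;  358^2 ≡ 203;  358^3 ≡ 891;  358^4 ≡ 636;  358^5 ≡ 2976;  358^6 ≡ 1147;  358^8 ≡ 1887;  358^10 ≡ 2299;  358^12 ≡ 1668;  358^13 ≡ 1033;  358^15 ≡ 592;  358^16 ≡ 2829;  358^20 ≡ 1548;  358^24 ≡ 1413;  358^26 ≡ 2828;  358^30 ≡ 912;  358^39 ≡ 68;  358^40 ≡ 2497;  358^48 ≡ 2250;  358^52 ≡ 1582;  358^60 ≡ 1558;  358^65 ≡ 1923;  358^78 ≡ 1503;  358^80 ≡ 2372;  358^104 ≡ 2803;  358^120 ≡ 2347;  358^130 ≡ 2665;  358^156 ≡ 2526;  358^195 ≡ 113;  358^208 ≡ 1252;  358^240 ≡ 2965;  358^260 ≡ 1950;  358^312 ≡ 1352;  358^390 ≡ 285;  358^520 ≡ 1122;  358^624 ≡ 2119;  358^780 ≡ 79;  358^1040 ≡ 1121;  358^1560 ≡ 3120;  358^3120 ≡ 1.
Smallest exponent giving 1 is 3120.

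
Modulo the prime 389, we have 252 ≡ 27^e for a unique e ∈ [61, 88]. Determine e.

76

Compute 27^61 mod 389 = 238, then multiply by 27 repeatedly:
  27^61=238  27^62=202  27^63=8  27^64=216  27^65=386
  27^66=308  27^67=147  27^68=79  27^69=188  27^70=19
  27^71=124  27^72=236  27^73=148  27^74=106  27^75=139
  27^76=252
Found 252 at exponent 76.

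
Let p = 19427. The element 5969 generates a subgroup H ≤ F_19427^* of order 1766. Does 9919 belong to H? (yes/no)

9919 ∈ ⟨5969⟩ iff 9919^1766 ≡ 1 (mod 19427), since |⟨5969⟩| = 1766.
9919^1766 mod 19427 = 5579.
Since 5579 ≠ 1, 9919 does not lie in the subgroup.

no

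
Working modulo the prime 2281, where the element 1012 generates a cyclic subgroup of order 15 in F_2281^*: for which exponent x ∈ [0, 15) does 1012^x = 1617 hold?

10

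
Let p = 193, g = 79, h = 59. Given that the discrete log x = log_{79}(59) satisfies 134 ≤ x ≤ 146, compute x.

Compute 79^134 mod 193 = 175, then multiply by 79 repeatedly:
  79^134=175  79^135=122  79^136=181  79^137=17  79^138=185
  79^139=140  79^140=59
Found 59 at exponent 140.

140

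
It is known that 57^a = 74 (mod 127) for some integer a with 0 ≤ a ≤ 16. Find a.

2

Compute 57^0 mod 127 = 1, then multiply by 57 repeatedly:
  57^0=1  57^1=57  57^2=74
Found 74 at exponent 2.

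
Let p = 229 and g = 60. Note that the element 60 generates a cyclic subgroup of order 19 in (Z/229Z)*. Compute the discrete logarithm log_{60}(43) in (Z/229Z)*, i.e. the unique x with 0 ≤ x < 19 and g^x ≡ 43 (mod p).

5

Successive powers of 60 modulo 229:
  60^0=1  60^1=60  60^2=165  60^3=53  60^4=203  60^5=43
So 60^5 ≡ 43 (mod 229), giving x = 5.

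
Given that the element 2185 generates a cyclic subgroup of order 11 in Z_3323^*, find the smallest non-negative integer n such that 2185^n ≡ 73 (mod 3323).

10

Successive powers of 2185 modulo 3323:
  2185^0=1  2185^1=2185  2185^2=2397  2185^3=397  2185^4=142  2185^5=1231
  2185^6=1428  2185^7=3206  2185^8=226  2185^9=2006  2185^10=73
So 2185^10 ≡ 73 (mod 3323), giving n = 10.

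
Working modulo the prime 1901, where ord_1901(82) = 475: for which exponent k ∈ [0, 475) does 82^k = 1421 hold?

311

Baby-step giant-step with m = ceil(sqrt(475)) = 22.
Baby table (82^j mod 1901 for j=0..21):
  0:1  1:82  2:1021  3:78  4:693  5:1697  6:381  7:826
  8:1197  9:1203  10:1695  11:217  12:685  13:1041  14:1718  15:202
  16:1356  17:934  18:548  19:1213  20:614  21:922
Giant step factor: 82^(-22) ≡ 109 (mod 1901).
Scan 1421·109^i mod 1901 for i = 0, 1, …:
  i=0: 1421   i=1: 908   i=2: 120   i=3: 1674
  i=4: 1871   i=5: 532   i=6: 958   i=7: 1768
  i=8: 711   i=9: 1459     …   i=13: 210
  i=14: 78
Match at i=14, j=3: k = 14·22 + 3 = 311.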